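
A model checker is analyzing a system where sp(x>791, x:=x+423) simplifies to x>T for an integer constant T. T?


Formula: sp(P, x:=E) = exists old_x. (x = E[old_x/x]) AND P[old_x/x] (old_x is the value of x before the assignment; eliminate old_x by solving x = E[old_x/x] for old_x)
Step 1: Precondition P: x>791, i.e. old_x > 791
Step 2: Assignment gives x = old_x + 423, so old_x = x - 423
Step 3: Substitute into P: x - 423 > 791
Step 4: Simplify: x > 791+423 = 1214

1214


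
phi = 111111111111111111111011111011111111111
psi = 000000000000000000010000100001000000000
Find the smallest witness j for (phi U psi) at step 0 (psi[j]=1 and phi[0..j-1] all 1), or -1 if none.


(phi U psi) at 0: need smallest j with psi[j]=1 and phi[i]=1 for all i in [0,j).
Scan from step 0:
  step 0: phi=1, psi=0 -> continue
  step 1: phi=1, psi=0 -> continue
  step 2: phi=1, psi=0 -> continue
  step 3: phi=1, psi=0 -> continue
  step 19: psi=1 and phi held for [0,19) -> witness found
Witness step = 19

19


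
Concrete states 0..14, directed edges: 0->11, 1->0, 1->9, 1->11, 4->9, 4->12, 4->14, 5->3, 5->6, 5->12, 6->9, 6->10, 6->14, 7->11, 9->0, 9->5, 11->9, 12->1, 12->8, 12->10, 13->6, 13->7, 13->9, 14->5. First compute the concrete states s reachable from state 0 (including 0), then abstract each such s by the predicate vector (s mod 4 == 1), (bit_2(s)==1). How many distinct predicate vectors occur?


BFS from 0:
Concrete reachable: {0, 1, 3, 5, 6, 8, 9, 10, 11, 12, 14}
Abstract via predicates (s mod 4 == 1), (bit_2(s)==1):
  (0,0) <- {0, 3, 8, 10, 11}
  (0,1) <- {6, 12, 14}
  (1,0) <- {1, 9}
  (1,1) <- {5}
Distinct abstract states = 4

4


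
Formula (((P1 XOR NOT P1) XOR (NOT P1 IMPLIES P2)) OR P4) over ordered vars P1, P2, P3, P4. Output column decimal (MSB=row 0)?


Formula: (((P1 XOR NOT P1) XOR (NOT P1 IMPLIES P2)) OR P4) over P1, P2, P3, P4 (16 rows)
Evaluate each row (bits = P1,P2,P3,P4, MSB first):
  row 0 [0000]: (((0 XOR NOT 0) XOR (NOT 0 IMPLIES 0)) OR 0) -> 1
  row 1 [0001]: (((0 XOR NOT 0) XOR (NOT 0 IMPLIES 0)) OR 1) -> 1
  row 2 [0010]: (((0 XOR NOT 0) XOR (NOT 0 IMPLIES 0)) OR 0) -> 1
  row 3 [0011]: (((0 XOR NOT 0) XOR (NOT 0 IMPLIES 0)) OR 1) -> 1
  row 4 [0100]: (((0 XOR NOT 0) XOR (NOT 0 IMPLIES 1)) OR 0) -> 0
  row 5 [0101]: (((0 XOR NOT 0) XOR (NOT 0 IMPLIES 1)) OR 1) -> 1
  row 6 [0110]: (((0 XOR NOT 0) XOR (NOT 0 IMPLIES 1)) OR 0) -> 0
  row 7 [0111]: (((0 XOR NOT 0) XOR (NOT 0 IMPLIES 1)) OR 1) -> 1
  row 8 [1000]: (((1 XOR NOT 1) XOR (NOT 1 IMPLIES 0)) OR 0) -> 0
  row 9 [1001]: (((1 XOR NOT 1) XOR (NOT 1 IMPLIES 0)) OR 1) -> 1
  row 10 [1010]: (((1 XOR NOT 1) XOR (NOT 1 IMPLIES 0)) OR 0) -> 0
  row 11 [1011]: (((1 XOR NOT 1) XOR (NOT 1 IMPLIES 0)) OR 1) -> 1
  row 12 [1100]: (((1 XOR NOT 1) XOR (NOT 1 IMPLIES 1)) OR 0) -> 0
  row 13 [1101]: (((1 XOR NOT 1) XOR (NOT 1 IMPLIES 1)) OR 1) -> 1
  row 14 [1110]: (((1 XOR NOT 1) XOR (NOT 1 IMPLIES 1)) OR 0) -> 0
  row 15 [1111]: (((1 XOR NOT 1) XOR (NOT 1 IMPLIES 1)) OR 1) -> 1
Full result column, 4 rows per line (P1,P2 fixed per line; P3,P4 runs 00..11 left to right):
  rows 0-3 [P1,P2=00]: 1111  = hex F
  rows 4-7 [P1,P2=01]: 0101  = hex 5
  rows 8-11 [P1,P2=10]: 0101  = hex 5
  rows 12-15 [P1,P2=11]: 0101  = hex 5
Output column (row 0 .. row 15) = 1111010101010101
Output column grouped in 4s = 1111 0101 0101 0101 = 0xF555
Convert to decimal digit by digit (value = value*16 + digit):
  F -> 15
  15*16 + 5 = 245
  245*16 + 5 = 3925
  3925*16 + 5 = 62805
Decimal = 62805

62805


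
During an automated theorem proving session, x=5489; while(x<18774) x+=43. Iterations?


Step 1: x goes from 5489 toward 18774 by 43; the body runs while x<18774, so iterations = ceil((bound-start)/step)
Step 2: Distance=13285
Step 3: ceil(13285/43)=309

309


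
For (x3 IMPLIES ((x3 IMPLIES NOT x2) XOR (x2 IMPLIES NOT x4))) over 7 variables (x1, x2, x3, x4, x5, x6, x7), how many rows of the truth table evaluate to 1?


Formula: (x3 IMPLIES ((x3 IMPLIES NOT x2) XOR (x2 IMPLIES NOT x4))) over 7 vars (128 rows)
Evaluate each row (x1, x2, x3, x4, x5, x6, x7 as bits, MSB first):
  row 0 [0000000]: (0 IMPLIES ((0 IMPLIES NOT 0) XOR (0 IMPLIES NOT 0))) -> 1
  row 1 [0000001]: (0 IMPLIES ((0 IMPLIES NOT 0) XOR (0 IMPLIES NOT 0))) -> 1
  row 2 [0000010]: (0 IMPLIES ((0 IMPLIES NOT 0) XOR (0 IMPLIES NOT 0))) -> 1
  row 3 [0000011]: (0 IMPLIES ((0 IMPLIES NOT 0) XOR (0 IMPLIES NOT 0))) -> 1
  row 4 [0000100]: (0 IMPLIES ((0 IMPLIES NOT 0) XOR (0 IMPLIES NOT 0))) -> 1
  (every remaining row is evaluated the same way; all 128 results are listed next)
Full result column, 8 rows per line (x1,x2,x3,x4 fixed per line; x5,x6,x7 runs 000..111 left to right):
  rows 0-7 [x1,x2,x3,x4=0000]: 11111111  (ones: 8)
  rows 8-15 [x1,x2,x3,x4=0001]: 11111111  (ones: 8)
  rows 16-23 [x1,x2,x3,x4=0010]: 00000000  (ones: 0)
  rows 24-31 [x1,x2,x3,x4=0011]: 00000000  (ones: 0)
  rows 32-39 [x1,x2,x3,x4=0100]: 11111111  (ones: 8)
  rows 40-47 [x1,x2,x3,x4=0101]: 11111111  (ones: 8)
  rows 48-55 [x1,x2,x3,x4=0110]: 11111111  (ones: 8)
  rows 56-63 [x1,x2,x3,x4=0111]: 00000000  (ones: 0)
  rows 64-71 [x1,x2,x3,x4=1000]: 11111111  (ones: 8)
  rows 72-79 [x1,x2,x3,x4=1001]: 11111111  (ones: 8)
  rows 80-87 [x1,x2,x3,x4=1010]: 00000000  (ones: 0)
  rows 88-95 [x1,x2,x3,x4=1011]: 00000000  (ones: 0)
  rows 96-103 [x1,x2,x3,x4=1100]: 11111111  (ones: 8)
  rows 104-111 [x1,x2,x3,x4=1101]: 11111111  (ones: 8)
  rows 112-119 [x1,x2,x3,x4=1110]: 11111111  (ones: 8)
  rows 120-127 [x1,x2,x3,x4=1111]: 00000000  (ones: 0)
Count of 1-rows = 8+8+0+0+8+8+8+0+8+8+0+0+8+8+8+0 = 80

80


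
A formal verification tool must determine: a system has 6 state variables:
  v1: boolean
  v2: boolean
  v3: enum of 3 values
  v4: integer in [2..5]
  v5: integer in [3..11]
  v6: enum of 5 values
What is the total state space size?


State space = product of domain sizes of all variables.
Domain sizes:
  v1 (boolean): 2
  v2 (boolean): 2
  v3 (enum of 3 values): 3
  v4 (integer in [2..5]): 4
  v5 (integer in [3..11]): 9
  v6 (enum of 5 values): 5
Product = 2 * 2 * 3 * 4 * 9 * 5 = 2160

2160


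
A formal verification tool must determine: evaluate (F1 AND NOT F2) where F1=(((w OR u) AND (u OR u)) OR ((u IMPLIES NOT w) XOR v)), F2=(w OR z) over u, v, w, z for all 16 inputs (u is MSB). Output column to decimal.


F1 = (((w OR u) AND (u OR u)) OR ((u IMPLIES NOT w) XOR v))
F2 = (w OR z)
Counterexample to F1=>F2 is where F1=1 and F2=0.
Evaluate each row (bits = u,v,w,z, MSB first):
  row 0 [0000]: F1=1 F2=0 -> F1&~F2 -> 1
  row 1 [0001]: F1=1 F2=1 -> F1&~F2 -> 0
  row 2 [0010]: F1=1 F2=1 -> F1&~F2 -> 0
  row 3 [0011]: F1=1 F2=1 -> F1&~F2 -> 0
  row 4 [0100]: F1=0 F2=0 -> F1&~F2 -> 0
  row 5 [0101]: F1=0 F2=1 -> F1&~F2 -> 0
  row 6 [0110]: F1=0 F2=1 -> F1&~F2 -> 0
  row 7 [0111]: F1=0 F2=1 -> F1&~F2 -> 0
  row 8 [1000]: F1=1 F2=0 -> F1&~F2 -> 1
  row 9 [1001]: F1=1 F2=1 -> F1&~F2 -> 0
  row 10 [1010]: F1=1 F2=1 -> F1&~F2 -> 0
  row 11 [1011]: F1=1 F2=1 -> F1&~F2 -> 0
  row 12 [1100]: F1=1 F2=0 -> F1&~F2 -> 1
  row 13 [1101]: F1=1 F2=1 -> F1&~F2 -> 0
  row 14 [1110]: F1=1 F2=1 -> F1&~F2 -> 0
  row 15 [1111]: F1=1 F2=1 -> F1&~F2 -> 0
Full result column, 4 rows per line (u,v fixed per line; w,z runs 00..11 left to right):
  rows 0-3 [u,v=00]: 1000  = hex 8
  rows 4-7 [u,v=01]: 0000  = hex 0
  rows 8-11 [u,v=10]: 1000  = hex 8
  rows 12-15 [u,v=11]: 1000  = hex 8
Counterexample vector (row 0 .. row 15) = 1000000010001000
Output column grouped in 4s = 1000 0000 1000 1000 = 0x8088
Convert to decimal digit by digit (value = value*16 + digit):
  8 -> 8
  8*16 + 0 = 128
  128*16 + 8 = 2056
  2056*16 + 8 = 32904
Decimal = 32904

32904


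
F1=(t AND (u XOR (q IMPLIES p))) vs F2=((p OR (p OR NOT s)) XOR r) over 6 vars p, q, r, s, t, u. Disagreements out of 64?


F1 = (t AND (u XOR (q IMPLIES p)))
F2 = ((p OR (p OR NOT s)) XOR r)
Evaluate both on each of 64 rows (bits = p,q,r,s,t,u):
  row 0 [000000]: F1=0 F2=1 (differ) -> 1
  row 1 [000001]: F1=0 F2=1 (differ) -> 1
  row 2 [000010]: F1=1 F2=1 -> 0
  row 3 [000011]: F1=0 F2=1 (differ) -> 1
  row 4 [000100]: F1=0 F2=0 -> 0
  (every remaining row is evaluated the same way; all 64 results are listed next)
Full result column, 8 rows per line (p,q,r fixed per line; s,t,u runs 000..111 left to right):
  rows 0-7 [p,q,r=000]: 11010010  (ones: 4)
  rows 8-15 [p,q,r=001]: 00101101  (ones: 4)
  rows 16-23 [p,q,r=010]: 11100001  (ones: 4)
  rows 24-31 [p,q,r=011]: 00011110  (ones: 4)
  rows 32-39 [p,q,r=100]: 11011101  (ones: 6)
  rows 40-47 [p,q,r=101]: 00100010  (ones: 2)
  rows 48-55 [p,q,r=110]: 11011101  (ones: 6)
  rows 56-63 [p,q,r=111]: 00100010  (ones: 2)
Disagreements = 4+4+4+4+6+2+6+2 = 32

32


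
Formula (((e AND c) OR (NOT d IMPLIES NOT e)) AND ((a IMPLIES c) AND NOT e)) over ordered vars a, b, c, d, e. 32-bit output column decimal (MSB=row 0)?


Formula: (((e AND c) OR (NOT d IMPLIES NOT e)) AND ((a IMPLIES c) AND NOT e)) over a, b, c, d, e (32 rows)
Evaluate each row (bits = a,b,c,d,e, MSB first):
  row 0 [00000]: (((0 AND 0) OR (NOT 0 IMPLIES NOT 0)) AND ((0 IMPLIES 0) AND NOT 0)) -> 1
  row 1 [00001]: (((1 AND 0) OR (NOT 0 IMPLIES NOT 1)) AND ((0 IMPLIES 0) AND NOT 1)) -> 0
  row 2 [00010]: (((0 AND 0) OR (NOT 1 IMPLIES NOT 0)) AND ((0 IMPLIES 0) AND NOT 0)) -> 1
  row 3 [00011]: (((1 AND 0) OR (NOT 1 IMPLIES NOT 1)) AND ((0 IMPLIES 0) AND NOT 1)) -> 0
  row 4 [00100]: (((0 AND 1) OR (NOT 0 IMPLIES NOT 0)) AND ((0 IMPLIES 1) AND NOT 0)) -> 1
  row 5 [00101]: (((1 AND 1) OR (NOT 0 IMPLIES NOT 1)) AND ((0 IMPLIES 1) AND NOT 1)) -> 0
  row 6 [00110]: (((0 AND 1) OR (NOT 1 IMPLIES NOT 0)) AND ((0 IMPLIES 1) AND NOT 0)) -> 1
  row 7 [00111]: (((1 AND 1) OR (NOT 1 IMPLIES NOT 1)) AND ((0 IMPLIES 1) AND NOT 1)) -> 0
  row 8 [01000]: (((0 AND 0) OR (NOT 0 IMPLIES NOT 0)) AND ((0 IMPLIES 0) AND NOT 0)) -> 1
  row 9 [01001]: (((1 AND 0) OR (NOT 0 IMPLIES NOT 1)) AND ((0 IMPLIES 0) AND NOT 1)) -> 0
  row 10 [01010]: (((0 AND 0) OR (NOT 1 IMPLIES NOT 0)) AND ((0 IMPLIES 0) AND NOT 0)) -> 1
  row 11 [01011]: (((1 AND 0) OR (NOT 1 IMPLIES NOT 1)) AND ((0 IMPLIES 0) AND NOT 1)) -> 0
  row 12 [01100]: (((0 AND 1) OR (NOT 0 IMPLIES NOT 0)) AND ((0 IMPLIES 1) AND NOT 0)) -> 1
  row 13 [01101]: (((1 AND 1) OR (NOT 0 IMPLIES NOT 1)) AND ((0 IMPLIES 1) AND NOT 1)) -> 0
  row 14 [01110]: (((0 AND 1) OR (NOT 1 IMPLIES NOT 0)) AND ((0 IMPLIES 1) AND NOT 0)) -> 1
  row 15 [01111]: (((1 AND 1) OR (NOT 1 IMPLIES NOT 1)) AND ((0 IMPLIES 1) AND NOT 1)) -> 0
  row 16 [10000]: (((0 AND 0) OR (NOT 0 IMPLIES NOT 0)) AND ((1 IMPLIES 0) AND NOT 0)) -> 0
  row 17 [10001]: (((1 AND 0) OR (NOT 0 IMPLIES NOT 1)) AND ((1 IMPLIES 0) AND NOT 1)) -> 0
  row 18 [10010]: (((0 AND 0) OR (NOT 1 IMPLIES NOT 0)) AND ((1 IMPLIES 0) AND NOT 0)) -> 0
  row 19 [10011]: (((1 AND 0) OR (NOT 1 IMPLIES NOT 1)) AND ((1 IMPLIES 0) AND NOT 1)) -> 0
  row 20 [10100]: (((0 AND 1) OR (NOT 0 IMPLIES NOT 0)) AND ((1 IMPLIES 1) AND NOT 0)) -> 1
  row 21 [10101]: (((1 AND 1) OR (NOT 0 IMPLIES NOT 1)) AND ((1 IMPLIES 1) AND NOT 1)) -> 0
  row 22 [10110]: (((0 AND 1) OR (NOT 1 IMPLIES NOT 0)) AND ((1 IMPLIES 1) AND NOT 0)) -> 1
  row 23 [10111]: (((1 AND 1) OR (NOT 1 IMPLIES NOT 1)) AND ((1 IMPLIES 1) AND NOT 1)) -> 0
  row 24 [11000]: (((0 AND 0) OR (NOT 0 IMPLIES NOT 0)) AND ((1 IMPLIES 0) AND NOT 0)) -> 0
  row 25 [11001]: (((1 AND 0) OR (NOT 0 IMPLIES NOT 1)) AND ((1 IMPLIES 0) AND NOT 1)) -> 0
  row 26 [11010]: (((0 AND 0) OR (NOT 1 IMPLIES NOT 0)) AND ((1 IMPLIES 0) AND NOT 0)) -> 0
  row 27 [11011]: (((1 AND 0) OR (NOT 1 IMPLIES NOT 1)) AND ((1 IMPLIES 0) AND NOT 1)) -> 0
  row 28 [11100]: (((0 AND 1) OR (NOT 0 IMPLIES NOT 0)) AND ((1 IMPLIES 1) AND NOT 0)) -> 1
  row 29 [11101]: (((1 AND 1) OR (NOT 0 IMPLIES NOT 1)) AND ((1 IMPLIES 1) AND NOT 1)) -> 0
  row 30 [11110]: (((0 AND 1) OR (NOT 1 IMPLIES NOT 0)) AND ((1 IMPLIES 1) AND NOT 0)) -> 1
  row 31 [11111]: (((1 AND 1) OR (NOT 1 IMPLIES NOT 1)) AND ((1 IMPLIES 1) AND NOT 1)) -> 0
Full result column, 4 rows per line (a,b,c fixed per line; d,e runs 00..11 left to right):
  rows 0-3 [a,b,c=000]: 1010  = hex A
  rows 4-7 [a,b,c=001]: 1010  = hex A
  rows 8-11 [a,b,c=010]: 1010  = hex A
  rows 12-15 [a,b,c=011]: 1010  = hex A
  rows 16-19 [a,b,c=100]: 0000  = hex 0
  rows 20-23 [a,b,c=101]: 1010  = hex A
  rows 24-27 [a,b,c=110]: 0000  = hex 0
  rows 28-31 [a,b,c=111]: 1010  = hex A
Output column (row 0 .. row 31) = 10101010101010100000101000001010
Output column grouped in 4s = 1010 1010 1010 1010 0000 1010 0000 1010 = 0xAAAA0A0A
Convert to decimal digit by digit (value = value*16 + digit):
  A -> 10
  10*16 + 10 (A) = 170
  170*16 + 10 (A) = 2730
  2730*16 + 10 (A) = 43690
  43690*16 + 0 = 699040
  699040*16 + 10 (A) = 11184650
  11184650*16 + 0 = 178954400
  178954400*16 + 10 (A) = 2863270410
Decimal = 2863270410

2863270410


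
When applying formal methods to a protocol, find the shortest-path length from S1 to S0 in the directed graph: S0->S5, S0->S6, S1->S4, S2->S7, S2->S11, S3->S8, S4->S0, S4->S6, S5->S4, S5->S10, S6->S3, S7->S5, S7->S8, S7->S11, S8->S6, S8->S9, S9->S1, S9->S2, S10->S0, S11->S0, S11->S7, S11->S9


BFS layer-by-layer from S1:
  dist 0: {S1}
  dist 1: {S4}
  dist 2: {S0, S6}
  -> S0 reached at distance 2
Shortest path length = 2

2


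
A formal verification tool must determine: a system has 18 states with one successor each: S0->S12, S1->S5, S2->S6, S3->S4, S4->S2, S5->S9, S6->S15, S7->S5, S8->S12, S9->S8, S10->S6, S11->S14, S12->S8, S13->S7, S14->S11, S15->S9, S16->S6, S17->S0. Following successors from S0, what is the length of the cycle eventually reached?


Trace from S0 until a state repeats:
  S0 -> S12 -> S8 -> S12
S12 first seen at step 1, revisited at step 3.
Cycle length = 3 - 1 = 2

2


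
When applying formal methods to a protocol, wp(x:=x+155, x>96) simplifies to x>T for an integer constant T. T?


Formula: wp(x:=E, P) = P[E/x] (substitute E for x in postcondition)
Step 1: Postcondition: x>96
Step 2: Substitute x+155 for x: x+155>96
Step 3: Solve for x: x > 96-155 = -59

-59


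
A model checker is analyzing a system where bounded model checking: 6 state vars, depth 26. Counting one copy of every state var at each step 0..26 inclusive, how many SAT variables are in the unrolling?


BMC unrolls to depth k, creating one copy of each state var for steps 0..k.
Step count = 26 + 1 = 27 (steps 0 through 26)
Vars per step = 6
Total = 6 * 27 = 162

162


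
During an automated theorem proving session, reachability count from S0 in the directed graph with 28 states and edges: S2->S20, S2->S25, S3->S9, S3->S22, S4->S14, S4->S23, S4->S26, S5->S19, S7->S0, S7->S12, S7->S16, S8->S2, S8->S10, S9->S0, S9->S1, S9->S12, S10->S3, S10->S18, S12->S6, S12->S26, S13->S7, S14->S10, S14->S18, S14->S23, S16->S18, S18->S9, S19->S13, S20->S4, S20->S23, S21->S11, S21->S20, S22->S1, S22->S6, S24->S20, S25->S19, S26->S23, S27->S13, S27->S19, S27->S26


BFS from S0:
  layer 0: {S0}
Reachable set: {S0}
Count = 1

1


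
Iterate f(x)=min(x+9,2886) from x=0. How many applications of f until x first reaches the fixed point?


Step 1: x=0, cap=2886, increment=9
Step 2: x grows by 9 each step until capped at 2886; fixed point is x=2886
Step 3: iterations = ceil(2886/9) = 321

321


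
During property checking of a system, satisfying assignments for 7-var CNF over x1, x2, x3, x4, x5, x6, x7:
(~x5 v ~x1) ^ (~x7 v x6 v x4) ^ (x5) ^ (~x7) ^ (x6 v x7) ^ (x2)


CNF with 6 clauses over 7 vars (128 assignments).
An assignment satisfies CNF iff every clause has >=1 true literal.
Check each row (bits = x1,x2,x3,x4,x5,x6,x7; clause T/F shown):
  row 0 [0000000]: clauses=TTFTFF -> 0
  row 1 [0000001]: clauses=TFFFTF -> 0
  row 2 [0000010]: clauses=TTFTTF -> 0
  row 3 [0000011]: clauses=TTFFTF -> 0
  row 4 [0000100]: clauses=TTTTFF -> 0
  (every remaining row is evaluated the same way; all 128 results are listed next)
Full result column, 8 rows per line (x1,x2,x3,x4 fixed per line; x5,x6,x7 runs 000..111 left to right):
  rows 0-7 [x1,x2,x3,x4=0000]: 00000000  (ones: 0)
  rows 8-15 [x1,x2,x3,x4=0001]: 00000000  (ones: 0)
  rows 16-23 [x1,x2,x3,x4=0010]: 00000000  (ones: 0)
  rows 24-31 [x1,x2,x3,x4=0011]: 00000000  (ones: 0)
  rows 32-39 [x1,x2,x3,x4=0100]: 00000010  (ones: 1)
  rows 40-47 [x1,x2,x3,x4=0101]: 00000010  (ones: 1)
  rows 48-55 [x1,x2,x3,x4=0110]: 00000010  (ones: 1)
  rows 56-63 [x1,x2,x3,x4=0111]: 00000010  (ones: 1)
  rows 64-71 [x1,x2,x3,x4=1000]: 00000000  (ones: 0)
  rows 72-79 [x1,x2,x3,x4=1001]: 00000000  (ones: 0)
  rows 80-87 [x1,x2,x3,x4=1010]: 00000000  (ones: 0)
  rows 88-95 [x1,x2,x3,x4=1011]: 00000000  (ones: 0)
  rows 96-103 [x1,x2,x3,x4=1100]: 00000000  (ones: 0)
  rows 104-111 [x1,x2,x3,x4=1101]: 00000000  (ones: 0)
  rows 112-119 [x1,x2,x3,x4=1110]: 00000000  (ones: 0)
  rows 120-127 [x1,x2,x3,x4=1111]: 00000000  (ones: 0)
Satisfying assignments = 0+0+0+0+1+1+1+1+0+0+0+0+0+0+0+0 = 4

4


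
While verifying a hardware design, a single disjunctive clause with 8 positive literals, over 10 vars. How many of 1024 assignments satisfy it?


Step 1: Total=2^10=1024
Step 2: Unsat when all 8 false: 2^2=4
Step 3: Sat=1024-4=1020

1020


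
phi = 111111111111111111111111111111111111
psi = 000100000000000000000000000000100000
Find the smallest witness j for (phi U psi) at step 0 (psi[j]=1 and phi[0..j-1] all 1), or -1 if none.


(phi U psi) at 0: need smallest j with psi[j]=1 and phi[i]=1 for all i in [0,j).
Scan from step 0:
  step 0: phi=1, psi=0 -> continue
  step 1: phi=1, psi=0 -> continue
  step 2: phi=1, psi=0 -> continue
  step 3: psi=1 and phi held for [0,3) -> witness found
Witness step = 3

3


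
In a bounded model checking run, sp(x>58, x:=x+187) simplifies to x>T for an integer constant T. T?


Formula: sp(P, x:=E) = exists old_x. (x = E[old_x/x]) AND P[old_x/x] (old_x is the value of x before the assignment; eliminate old_x by solving x = E[old_x/x] for old_x)
Step 1: Precondition P: x>58, i.e. old_x > 58
Step 2: Assignment gives x = old_x + 187, so old_x = x - 187
Step 3: Substitute into P: x - 187 > 58
Step 4: Simplify: x > 58+187 = 245

245


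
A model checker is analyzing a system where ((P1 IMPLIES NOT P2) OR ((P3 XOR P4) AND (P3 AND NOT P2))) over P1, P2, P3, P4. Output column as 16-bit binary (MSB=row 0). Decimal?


Formula: ((P1 IMPLIES NOT P2) OR ((P3 XOR P4) AND (P3 AND NOT P2))) over P1, P2, P3, P4 (16 rows)
Evaluate each row (bits = P1,P2,P3,P4, MSB first):
  row 0 [0000]: ((0 IMPLIES NOT 0) OR ((0 XOR 0) AND (0 AND NOT 0))) -> 1
  row 1 [0001]: ((0 IMPLIES NOT 0) OR ((0 XOR 1) AND (0 AND NOT 0))) -> 1
  row 2 [0010]: ((0 IMPLIES NOT 0) OR ((1 XOR 0) AND (1 AND NOT 0))) -> 1
  row 3 [0011]: ((0 IMPLIES NOT 0) OR ((1 XOR 1) AND (1 AND NOT 0))) -> 1
  row 4 [0100]: ((0 IMPLIES NOT 1) OR ((0 XOR 0) AND (0 AND NOT 1))) -> 1
  row 5 [0101]: ((0 IMPLIES NOT 1) OR ((0 XOR 1) AND (0 AND NOT 1))) -> 1
  row 6 [0110]: ((0 IMPLIES NOT 1) OR ((1 XOR 0) AND (1 AND NOT 1))) -> 1
  row 7 [0111]: ((0 IMPLIES NOT 1) OR ((1 XOR 1) AND (1 AND NOT 1))) -> 1
  row 8 [1000]: ((1 IMPLIES NOT 0) OR ((0 XOR 0) AND (0 AND NOT 0))) -> 1
  row 9 [1001]: ((1 IMPLIES NOT 0) OR ((0 XOR 1) AND (0 AND NOT 0))) -> 1
  row 10 [1010]: ((1 IMPLIES NOT 0) OR ((1 XOR 0) AND (1 AND NOT 0))) -> 1
  row 11 [1011]: ((1 IMPLIES NOT 0) OR ((1 XOR 1) AND (1 AND NOT 0))) -> 1
  row 12 [1100]: ((1 IMPLIES NOT 1) OR ((0 XOR 0) AND (0 AND NOT 1))) -> 0
  row 13 [1101]: ((1 IMPLIES NOT 1) OR ((0 XOR 1) AND (0 AND NOT 1))) -> 0
  row 14 [1110]: ((1 IMPLIES NOT 1) OR ((1 XOR 0) AND (1 AND NOT 1))) -> 0
  row 15 [1111]: ((1 IMPLIES NOT 1) OR ((1 XOR 1) AND (1 AND NOT 1))) -> 0
Full result column, 4 rows per line (P1,P2 fixed per line; P3,P4 runs 00..11 left to right):
  rows 0-3 [P1,P2=00]: 1111  = hex F
  rows 4-7 [P1,P2=01]: 1111  = hex F
  rows 8-11 [P1,P2=10]: 1111  = hex F
  rows 12-15 [P1,P2=11]: 0000  = hex 0
Output column (row 0 .. row 15) = 1111111111110000
Output column grouped in 4s = 1111 1111 1111 0000 = 0xFFF0
Convert to decimal digit by digit (value = value*16 + digit):
  F -> 15
  15*16 + 15 (F) = 255
  255*16 + 15 (F) = 4095
  4095*16 + 0 = 65520
Decimal = 65520

65520


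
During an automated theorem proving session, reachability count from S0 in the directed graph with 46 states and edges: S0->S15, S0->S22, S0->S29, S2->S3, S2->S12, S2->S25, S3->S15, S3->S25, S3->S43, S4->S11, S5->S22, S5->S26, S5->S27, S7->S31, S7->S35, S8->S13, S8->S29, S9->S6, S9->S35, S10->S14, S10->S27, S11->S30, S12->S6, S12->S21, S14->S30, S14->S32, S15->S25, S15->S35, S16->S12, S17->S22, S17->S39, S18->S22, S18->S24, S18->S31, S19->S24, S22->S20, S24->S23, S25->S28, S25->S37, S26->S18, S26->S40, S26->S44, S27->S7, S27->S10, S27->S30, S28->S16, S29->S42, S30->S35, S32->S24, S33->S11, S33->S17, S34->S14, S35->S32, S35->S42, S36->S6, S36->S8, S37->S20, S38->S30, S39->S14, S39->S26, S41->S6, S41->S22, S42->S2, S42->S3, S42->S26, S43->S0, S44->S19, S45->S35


BFS from S0:
  layer 0: {S0}
  layer 1: {S15, S22, S29}
  layer 2: {S20, S25, S35, S42}
  layer 3: {S2, S3, S26, S28, S32, S37}
  layer 4: {S12, S16, S18, S24, S40, S43, S44}
  layer 5: {S6, S19, S21, S23, S31}
Reachable set: {S0, S2, S3, S6, S12, S15, S16, S18, S19, S20, S21, S22, S23, S24, S25, S26, S28, S29, S31, S32, S35, S37, S40, S42, S43, S44}
Count = 26

26


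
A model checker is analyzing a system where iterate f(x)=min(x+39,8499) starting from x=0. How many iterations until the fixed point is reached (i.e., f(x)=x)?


Step 1: x=0, cap=8499, increment=39
Step 2: x grows by 39 each step until capped at 8499; fixed point is x=8499
Step 3: iterations = ceil(8499/39) = 218

218


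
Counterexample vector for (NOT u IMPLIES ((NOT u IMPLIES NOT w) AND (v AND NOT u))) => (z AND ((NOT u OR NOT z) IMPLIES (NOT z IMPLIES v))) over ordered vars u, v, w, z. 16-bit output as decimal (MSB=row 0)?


F1 = (NOT u IMPLIES ((NOT u IMPLIES NOT w) AND (v AND NOT u)))
F2 = (z AND ((NOT u OR NOT z) IMPLIES (NOT z IMPLIES v)))
Counterexample to F1=>F2 is where F1=1 and F2=0.
Evaluate each row (bits = u,v,w,z, MSB first):
  row 0 [0000]: F1=0 F2=0 -> F1&~F2 -> 0
  row 1 [0001]: F1=0 F2=1 -> F1&~F2 -> 0
  row 2 [0010]: F1=0 F2=0 -> F1&~F2 -> 0
  row 3 [0011]: F1=0 F2=1 -> F1&~F2 -> 0
  row 4 [0100]: F1=1 F2=0 -> F1&~F2 -> 1
  row 5 [0101]: F1=1 F2=1 -> F1&~F2 -> 0
  row 6 [0110]: F1=0 F2=0 -> F1&~F2 -> 0
  row 7 [0111]: F1=0 F2=1 -> F1&~F2 -> 0
  row 8 [1000]: F1=1 F2=0 -> F1&~F2 -> 1
  row 9 [1001]: F1=1 F2=1 -> F1&~F2 -> 0
  row 10 [1010]: F1=1 F2=0 -> F1&~F2 -> 1
  row 11 [1011]: F1=1 F2=1 -> F1&~F2 -> 0
  row 12 [1100]: F1=1 F2=0 -> F1&~F2 -> 1
  row 13 [1101]: F1=1 F2=1 -> F1&~F2 -> 0
  row 14 [1110]: F1=1 F2=0 -> F1&~F2 -> 1
  row 15 [1111]: F1=1 F2=1 -> F1&~F2 -> 0
Full result column, 4 rows per line (u,v fixed per line; w,z runs 00..11 left to right):
  rows 0-3 [u,v=00]: 0000  = hex 0
  rows 4-7 [u,v=01]: 1000  = hex 8
  rows 8-11 [u,v=10]: 1010  = hex A
  rows 12-15 [u,v=11]: 1010  = hex A
Counterexample vector (row 0 .. row 15) = 0000100010101010
Output column grouped in 4s = 0000 1000 1010 1010 = 0x08AA
Convert to decimal digit by digit (value = value*16 + digit):
  0 -> 0
  0*16 + 8 = 8
  8*16 + 10 (A) = 138
  138*16 + 10 (A) = 2218
Decimal = 2218

2218


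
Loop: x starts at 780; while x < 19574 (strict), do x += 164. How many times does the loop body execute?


Step 1: x goes from 780 toward 19574 by 164; the body runs while x<19574, so iterations = ceil((bound-start)/step)
Step 2: Distance=18794
Step 3: ceil(18794/164)=115

115


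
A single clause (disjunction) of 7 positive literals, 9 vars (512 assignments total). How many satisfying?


Step 1: Total=2^9=512
Step 2: Unsat when all 7 false: 2^2=4
Step 3: Sat=512-4=508

508


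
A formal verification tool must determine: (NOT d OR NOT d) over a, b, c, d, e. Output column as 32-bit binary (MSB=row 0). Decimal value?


Formula: (NOT d OR NOT d) over a, b, c, d, e (32 rows)
Evaluate each row (bits = a,b,c,d,e, MSB first):
  row 0 [00000]: (NOT 0 OR NOT 0) -> 1
  row 1 [00001]: (NOT 0 OR NOT 0) -> 1
  row 2 [00010]: (NOT 1 OR NOT 1) -> 0
  row 3 [00011]: (NOT 1 OR NOT 1) -> 0
  row 4 [00100]: (NOT 0 OR NOT 0) -> 1
  row 5 [00101]: (NOT 0 OR NOT 0) -> 1
  row 6 [00110]: (NOT 1 OR NOT 1) -> 0
  row 7 [00111]: (NOT 1 OR NOT 1) -> 0
  row 8 [01000]: (NOT 0 OR NOT 0) -> 1
  row 9 [01001]: (NOT 0 OR NOT 0) -> 1
  row 10 [01010]: (NOT 1 OR NOT 1) -> 0
  row 11 [01011]: (NOT 1 OR NOT 1) -> 0
  row 12 [01100]: (NOT 0 OR NOT 0) -> 1
  row 13 [01101]: (NOT 0 OR NOT 0) -> 1
  row 14 [01110]: (NOT 1 OR NOT 1) -> 0
  row 15 [01111]: (NOT 1 OR NOT 1) -> 0
  row 16 [10000]: (NOT 0 OR NOT 0) -> 1
  row 17 [10001]: (NOT 0 OR NOT 0) -> 1
  row 18 [10010]: (NOT 1 OR NOT 1) -> 0
  row 19 [10011]: (NOT 1 OR NOT 1) -> 0
  row 20 [10100]: (NOT 0 OR NOT 0) -> 1
  row 21 [10101]: (NOT 0 OR NOT 0) -> 1
  row 22 [10110]: (NOT 1 OR NOT 1) -> 0
  row 23 [10111]: (NOT 1 OR NOT 1) -> 0
  row 24 [11000]: (NOT 0 OR NOT 0) -> 1
  row 25 [11001]: (NOT 0 OR NOT 0) -> 1
  row 26 [11010]: (NOT 1 OR NOT 1) -> 0
  row 27 [11011]: (NOT 1 OR NOT 1) -> 0
  row 28 [11100]: (NOT 0 OR NOT 0) -> 1
  row 29 [11101]: (NOT 0 OR NOT 0) -> 1
  row 30 [11110]: (NOT 1 OR NOT 1) -> 0
  row 31 [11111]: (NOT 1 OR NOT 1) -> 0
Full result column, 4 rows per line (a,b,c fixed per line; d,e runs 00..11 left to right):
  rows 0-3 [a,b,c=000]: 1100  = hex C
  rows 4-7 [a,b,c=001]: 1100  = hex C
  rows 8-11 [a,b,c=010]: 1100  = hex C
  rows 12-15 [a,b,c=011]: 1100  = hex C
  rows 16-19 [a,b,c=100]: 1100  = hex C
  rows 20-23 [a,b,c=101]: 1100  = hex C
  rows 24-27 [a,b,c=110]: 1100  = hex C
  rows 28-31 [a,b,c=111]: 1100  = hex C
Output column (row 0 .. row 31) = 11001100110011001100110011001100
Output column grouped in 4s = 1100 1100 1100 1100 1100 1100 1100 1100 = 0xCCCCCCCC
Convert to decimal digit by digit (value = value*16 + digit):
  C -> 12
  12*16 + 12 (C) = 204
  204*16 + 12 (C) = 3276
  3276*16 + 12 (C) = 52428
  52428*16 + 12 (C) = 838860
  838860*16 + 12 (C) = 13421772
  13421772*16 + 12 (C) = 214748364
  214748364*16 + 12 (C) = 3435973836
Decimal = 3435973836

3435973836


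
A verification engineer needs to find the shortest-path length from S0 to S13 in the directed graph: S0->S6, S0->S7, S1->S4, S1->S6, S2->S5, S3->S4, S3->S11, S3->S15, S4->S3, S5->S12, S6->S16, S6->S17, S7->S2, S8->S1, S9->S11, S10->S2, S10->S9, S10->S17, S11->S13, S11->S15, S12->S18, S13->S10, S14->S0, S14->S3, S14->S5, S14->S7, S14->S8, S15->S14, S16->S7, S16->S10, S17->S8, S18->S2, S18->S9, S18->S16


BFS layer-by-layer from S0:
  dist 0: {S0}
  dist 1: {S6, S7}
  dist 2: {S2, S16, S17}
  dist 3: {S5, S8, S10}
  dist 4: {S1, S9, S12}
  dist 5: {S4, S11, S18}
  dist 6: {S3, S13, S15}
  -> S13 reached at distance 6
Shortest path length = 6

6


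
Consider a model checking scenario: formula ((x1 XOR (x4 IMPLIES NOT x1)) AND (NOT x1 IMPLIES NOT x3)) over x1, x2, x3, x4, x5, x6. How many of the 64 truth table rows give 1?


Formula: ((x1 XOR (x4 IMPLIES NOT x1)) AND (NOT x1 IMPLIES NOT x3)) over 6 vars (64 rows)
Evaluate each row (x1, x2, x3, x4, x5, x6 as bits, MSB first):
  row 0 [000000]: ((0 XOR (0 IMPLIES NOT 0)) AND (NOT 0 IMPLIES NOT 0)) -> 1
  row 1 [000001]: ((0 XOR (0 IMPLIES NOT 0)) AND (NOT 0 IMPLIES NOT 0)) -> 1
  row 2 [000010]: ((0 XOR (0 IMPLIES NOT 0)) AND (NOT 0 IMPLIES NOT 0)) -> 1
  row 3 [000011]: ((0 XOR (0 IMPLIES NOT 0)) AND (NOT 0 IMPLIES NOT 0)) -> 1
  row 4 [000100]: ((0 XOR (1 IMPLIES NOT 0)) AND (NOT 0 IMPLIES NOT 0)) -> 1
  (every remaining row is evaluated the same way; all 64 results are listed next)
Full result column, 8 rows per line (x1,x2,x3 fixed per line; x4,x5,x6 runs 000..111 left to right):
  rows 0-7 [x1,x2,x3=000]: 11111111  (ones: 8)
  rows 8-15 [x1,x2,x3=001]: 00000000  (ones: 0)
  rows 16-23 [x1,x2,x3=010]: 11111111  (ones: 8)
  rows 24-31 [x1,x2,x3=011]: 00000000  (ones: 0)
  rows 32-39 [x1,x2,x3=100]: 00001111  (ones: 4)
  rows 40-47 [x1,x2,x3=101]: 00001111  (ones: 4)
  rows 48-55 [x1,x2,x3=110]: 00001111  (ones: 4)
  rows 56-63 [x1,x2,x3=111]: 00001111  (ones: 4)
Count of 1-rows = 8+0+8+0+4+4+4+4 = 32

32


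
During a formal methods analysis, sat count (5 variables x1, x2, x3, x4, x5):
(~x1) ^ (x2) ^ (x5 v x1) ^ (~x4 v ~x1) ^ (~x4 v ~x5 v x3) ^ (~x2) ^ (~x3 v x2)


CNF with 7 clauses over 5 vars (32 assignments).
An assignment satisfies CNF iff every clause has >=1 true literal.
Check each row (bits = x1,x2,x3,x4,x5; clause T/F shown):
  row 0 [00000]: clauses=TFFTTTT -> 0
  row 1 [00001]: clauses=TFTTTTT -> 0
  row 2 [00010]: clauses=TFFTTTT -> 0
  row 3 [00011]: clauses=TFTTFTT -> 0
  row 4 [00100]: clauses=TFFTTTF -> 0
  row 5 [00101]: clauses=TFTTTTF -> 0
  row 6 [00110]: clauses=TFFTTTF -> 0
  row 7 [00111]: clauses=TFTTTTF -> 0
  row 8 [01000]: clauses=TTFTTFT -> 0
  row 9 [01001]: clauses=TTTTTFT -> 0
  row 10 [01010]: clauses=TTFTTFT -> 0
  row 11 [01011]: clauses=TTTTFFT -> 0
  row 12 [01100]: clauses=TTFTTFT -> 0
  row 13 [01101]: clauses=TTTTTFT -> 0
  row 14 [01110]: clauses=TTFTTFT -> 0
  row 15 [01111]: clauses=TTTTTFT -> 0
  row 16 [10000]: clauses=FFTTTTT -> 0
  row 17 [10001]: clauses=FFTTTTT -> 0
  row 18 [10010]: clauses=FFTFTTT -> 0
  row 19 [10011]: clauses=FFTFFTT -> 0
  row 20 [10100]: clauses=FFTTTTF -> 0
  row 21 [10101]: clauses=FFTTTTF -> 0
  row 22 [10110]: clauses=FFTFTTF -> 0
  row 23 [10111]: clauses=FFTFTTF -> 0
  row 24 [11000]: clauses=FTTTTFT -> 0
  row 25 [11001]: clauses=FTTTTFT -> 0
  row 26 [11010]: clauses=FTTFTFT -> 0
  row 27 [11011]: clauses=FTTFFFT -> 0
  row 28 [11100]: clauses=FTTTTFT -> 0
  row 29 [11101]: clauses=FTTTTFT -> 0
  row 30 [11110]: clauses=FTTFTFT -> 0
  row 31 [11111]: clauses=FTTFTFT -> 0
Full result column, 8 rows per line (x1,x2 fixed per line; x3,x4,x5 runs 000..111 left to right):
  rows 0-7 [x1,x2=00]: 00000000  (ones: 0)
  rows 8-15 [x1,x2=01]: 00000000  (ones: 0)
  rows 16-23 [x1,x2=10]: 00000000  (ones: 0)
  rows 24-31 [x1,x2=11]: 00000000  (ones: 0)
Satisfying assignments = 0+0+0+0 = 0

0


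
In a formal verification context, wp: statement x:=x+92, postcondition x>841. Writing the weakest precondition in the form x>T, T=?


Formula: wp(x:=E, P) = P[E/x] (substitute E for x in postcondition)
Step 1: Postcondition: x>841
Step 2: Substitute x+92 for x: x+92>841
Step 3: Solve for x: x > 841-92 = 749

749


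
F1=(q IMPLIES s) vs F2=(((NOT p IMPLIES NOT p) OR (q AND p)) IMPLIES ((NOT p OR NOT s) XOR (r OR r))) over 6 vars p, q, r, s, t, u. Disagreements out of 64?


F1 = (q IMPLIES s)
F2 = (((NOT p IMPLIES NOT p) OR (q AND p)) IMPLIES ((NOT p OR NOT s) XOR (r OR r)))
Evaluate both on each of 64 rows (bits = p,q,r,s,t,u):
  row 0 [000000]: F1=1 F2=1 -> 0
  row 1 [000001]: F1=1 F2=1 -> 0
  row 2 [000010]: F1=1 F2=1 -> 0
  row 3 [000011]: F1=1 F2=1 -> 0
  row 4 [000100]: F1=1 F2=1 -> 0
  (every remaining row is evaluated the same way; all 64 results are listed next)
Full result column, 8 rows per line (p,q,r fixed per line; s,t,u runs 000..111 left to right):
  rows 0-7 [p,q,r=000]: 00000000  (ones: 0)
  rows 8-15 [p,q,r=001]: 11111111  (ones: 8)
  rows 16-23 [p,q,r=010]: 11110000  (ones: 4)
  rows 24-31 [p,q,r=011]: 00001111  (ones: 4)
  rows 32-39 [p,q,r=100]: 00001111  (ones: 4)
  rows 40-47 [p,q,r=101]: 11110000  (ones: 4)
  rows 48-55 [p,q,r=110]: 11111111  (ones: 8)
  rows 56-63 [p,q,r=111]: 00000000  (ones: 0)
Disagreements = 0+8+4+4+4+4+8+0 = 32

32


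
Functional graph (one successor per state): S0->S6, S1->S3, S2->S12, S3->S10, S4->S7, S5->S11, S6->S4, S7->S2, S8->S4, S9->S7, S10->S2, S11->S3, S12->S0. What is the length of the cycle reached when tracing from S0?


Trace from S0 until a state repeats:
  S0 -> S6 -> S4 -> S7 -> S2 -> S12 -> S0
S0 first seen at step 0, revisited at step 6.
Cycle length = 6 - 0 = 6

6


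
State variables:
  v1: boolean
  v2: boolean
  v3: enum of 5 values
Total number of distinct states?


State space = product of domain sizes of all variables.
Domain sizes:
  v1 (boolean): 2
  v2 (boolean): 2
  v3 (enum of 5 values): 5
Product = 2 * 2 * 5 = 20

20


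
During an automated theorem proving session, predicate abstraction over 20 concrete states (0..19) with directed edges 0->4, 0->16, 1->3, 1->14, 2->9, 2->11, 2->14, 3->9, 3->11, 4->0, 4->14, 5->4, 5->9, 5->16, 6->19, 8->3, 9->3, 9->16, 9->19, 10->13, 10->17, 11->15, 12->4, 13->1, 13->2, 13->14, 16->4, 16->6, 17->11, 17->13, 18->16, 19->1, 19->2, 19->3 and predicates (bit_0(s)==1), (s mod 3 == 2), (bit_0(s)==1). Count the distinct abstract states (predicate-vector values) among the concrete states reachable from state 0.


BFS from 0:
Concrete reachable: {0, 1, 2, 3, 4, 6, 9, 11, 14, 15, 16, 19}
Abstract via predicates (bit_0(s)==1), (s mod 3 == 2), (bit_0(s)==1):
  (0,0,0) <- {0, 4, 6, 16}
  (0,1,0) <- {2, 14}
  (1,0,1) <- {1, 3, 9, 15, 19}
  (1,1,1) <- {11}
Distinct abstract states = 4

4


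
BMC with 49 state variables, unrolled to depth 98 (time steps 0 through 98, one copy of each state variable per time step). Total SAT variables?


BMC unrolls to depth k, creating one copy of each state var for steps 0..k.
Step count = 98 + 1 = 99 (steps 0 through 98)
Vars per step = 49
Total = 49 * 99 = 4851

4851


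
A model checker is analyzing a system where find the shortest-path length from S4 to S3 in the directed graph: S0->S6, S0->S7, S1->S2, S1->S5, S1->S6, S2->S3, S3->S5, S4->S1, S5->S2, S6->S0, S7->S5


BFS layer-by-layer from S4:
  dist 0: {S4}
  dist 1: {S1}
  dist 2: {S2, S5, S6}
  dist 3: {S0, S3}
  -> S3 reached at distance 3
Shortest path length = 3

3


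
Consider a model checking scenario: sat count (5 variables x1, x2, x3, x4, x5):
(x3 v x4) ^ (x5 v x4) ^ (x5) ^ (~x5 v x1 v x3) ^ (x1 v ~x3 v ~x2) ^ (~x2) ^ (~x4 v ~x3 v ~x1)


CNF with 7 clauses over 5 vars (32 assignments).
An assignment satisfies CNF iff every clause has >=1 true literal.
Check each row (bits = x1,x2,x3,x4,x5; clause T/F shown):
  row 0 [00000]: clauses=FFFTTTT -> 0
  row 1 [00001]: clauses=FTTFTTT -> 0
  row 2 [00010]: clauses=TTFTTTT -> 0
  row 3 [00011]: clauses=TTTFTTT -> 0
  row 4 [00100]: clauses=TFFTTTT -> 0
  row 5 [00101]: clauses=TTTTTTT -> 1
  row 6 [00110]: clauses=TTFTTTT -> 0
  row 7 [00111]: clauses=TTTTTTT -> 1
  row 8 [01000]: clauses=FFFTTFT -> 0
  row 9 [01001]: clauses=FTTFTFT -> 0
  row 10 [01010]: clauses=TTFTTFT -> 0
  row 11 [01011]: clauses=TTTFTFT -> 0
  row 12 [01100]: clauses=TFFTFFT -> 0
  row 13 [01101]: clauses=TTTTFFT -> 0
  row 14 [01110]: clauses=TTFTFFT -> 0
  row 15 [01111]: clauses=TTTTFFT -> 0
  row 16 [10000]: clauses=FFFTTTT -> 0
  row 17 [10001]: clauses=FTTTTTT -> 0
  row 18 [10010]: clauses=TTFTTTT -> 0
  row 19 [10011]: clauses=TTTTTTT -> 1
  row 20 [10100]: clauses=TFFTTTT -> 0
  row 21 [10101]: clauses=TTTTTTT -> 1
  row 22 [10110]: clauses=TTFTTTF -> 0
  row 23 [10111]: clauses=TTTTTTF -> 0
  row 24 [11000]: clauses=FFFTTFT -> 0
  row 25 [11001]: clauses=FTTTTFT -> 0
  row 26 [11010]: clauses=TTFTTFT -> 0
  row 27 [11011]: clauses=TTTTTFT -> 0
  row 28 [11100]: clauses=TFFTTFT -> 0
  row 29 [11101]: clauses=TTTTTFT -> 0
  row 30 [11110]: clauses=TTFTTFF -> 0
  row 31 [11111]: clauses=TTTTTFF -> 0
Full result column, 8 rows per line (x1,x2 fixed per line; x3,x4,x5 runs 000..111 left to right):
  rows 0-7 [x1,x2=00]: 00000101  (ones: 2)
  rows 8-15 [x1,x2=01]: 00000000  (ones: 0)
  rows 16-23 [x1,x2=10]: 00010100  (ones: 2)
  rows 24-31 [x1,x2=11]: 00000000  (ones: 0)
Satisfying assignments = 2+0+2+0 = 4

4


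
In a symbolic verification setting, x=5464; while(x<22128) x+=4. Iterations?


Step 1: x goes from 5464 toward 22128 by 4; the body runs while x<22128, so iterations = ceil((bound-start)/step)
Step 2: Distance=16664
Step 3: ceil(16664/4)=4166

4166


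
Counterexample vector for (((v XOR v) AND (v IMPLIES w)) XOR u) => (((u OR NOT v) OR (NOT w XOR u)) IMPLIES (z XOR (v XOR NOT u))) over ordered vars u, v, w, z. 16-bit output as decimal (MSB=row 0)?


F1 = (((v XOR v) AND (v IMPLIES w)) XOR u)
F2 = (((u OR NOT v) OR (NOT w XOR u)) IMPLIES (z XOR (v XOR NOT u)))
Counterexample to F1=>F2 is where F1=1 and F2=0.
Evaluate each row (bits = u,v,w,z, MSB first):
  row 0 [0000]: F1=0 F2=1 -> F1&~F2 -> 0
  row 1 [0001]: F1=0 F2=0 -> F1&~F2 -> 0
  row 2 [0010]: F1=0 F2=1 -> F1&~F2 -> 0
  row 3 [0011]: F1=0 F2=0 -> F1&~F2 -> 0
  row 4 [0100]: F1=0 F2=0 -> F1&~F2 -> 0
  row 5 [0101]: F1=0 F2=1 -> F1&~F2 -> 0
  row 6 [0110]: F1=0 F2=1 -> F1&~F2 -> 0
  row 7 [0111]: F1=0 F2=1 -> F1&~F2 -> 0
  row 8 [1000]: F1=1 F2=0 -> F1&~F2 -> 1
  row 9 [1001]: F1=1 F2=1 -> F1&~F2 -> 0
  row 10 [1010]: F1=1 F2=0 -> F1&~F2 -> 1
  row 11 [1011]: F1=1 F2=1 -> F1&~F2 -> 0
  row 12 [1100]: F1=1 F2=1 -> F1&~F2 -> 0
  row 13 [1101]: F1=1 F2=0 -> F1&~F2 -> 1
  row 14 [1110]: F1=1 F2=1 -> F1&~F2 -> 0
  row 15 [1111]: F1=1 F2=0 -> F1&~F2 -> 1
Full result column, 4 rows per line (u,v fixed per line; w,z runs 00..11 left to right):
  rows 0-3 [u,v=00]: 0000  = hex 0
  rows 4-7 [u,v=01]: 0000  = hex 0
  rows 8-11 [u,v=10]: 1010  = hex A
  rows 12-15 [u,v=11]: 0101  = hex 5
Counterexample vector (row 0 .. row 15) = 0000000010100101
Output column grouped in 4s = 0000 0000 1010 0101 = 0x00A5
Convert to decimal digit by digit (value = value*16 + digit):
  0 -> 0
  0*16 + 0 = 0
  0*16 + 10 (A) = 10
  10*16 + 5 = 165
Decimal = 165

165


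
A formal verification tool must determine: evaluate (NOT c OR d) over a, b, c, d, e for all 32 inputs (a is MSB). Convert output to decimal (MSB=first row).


Formula: (NOT c OR d) over a, b, c, d, e (32 rows)
Evaluate each row (bits = a,b,c,d,e, MSB first):
  row 0 [00000]: (NOT 0 OR 0) -> 1
  row 1 [00001]: (NOT 0 OR 0) -> 1
  row 2 [00010]: (NOT 0 OR 1) -> 1
  row 3 [00011]: (NOT 0 OR 1) -> 1
  row 4 [00100]: (NOT 1 OR 0) -> 0
  row 5 [00101]: (NOT 1 OR 0) -> 0
  row 6 [00110]: (NOT 1 OR 1) -> 1
  row 7 [00111]: (NOT 1 OR 1) -> 1
  row 8 [01000]: (NOT 0 OR 0) -> 1
  row 9 [01001]: (NOT 0 OR 0) -> 1
  row 10 [01010]: (NOT 0 OR 1) -> 1
  row 11 [01011]: (NOT 0 OR 1) -> 1
  row 12 [01100]: (NOT 1 OR 0) -> 0
  row 13 [01101]: (NOT 1 OR 0) -> 0
  row 14 [01110]: (NOT 1 OR 1) -> 1
  row 15 [01111]: (NOT 1 OR 1) -> 1
  row 16 [10000]: (NOT 0 OR 0) -> 1
  row 17 [10001]: (NOT 0 OR 0) -> 1
  row 18 [10010]: (NOT 0 OR 1) -> 1
  row 19 [10011]: (NOT 0 OR 1) -> 1
  row 20 [10100]: (NOT 1 OR 0) -> 0
  row 21 [10101]: (NOT 1 OR 0) -> 0
  row 22 [10110]: (NOT 1 OR 1) -> 1
  row 23 [10111]: (NOT 1 OR 1) -> 1
  row 24 [11000]: (NOT 0 OR 0) -> 1
  row 25 [11001]: (NOT 0 OR 0) -> 1
  row 26 [11010]: (NOT 0 OR 1) -> 1
  row 27 [11011]: (NOT 0 OR 1) -> 1
  row 28 [11100]: (NOT 1 OR 0) -> 0
  row 29 [11101]: (NOT 1 OR 0) -> 0
  row 30 [11110]: (NOT 1 OR 1) -> 1
  row 31 [11111]: (NOT 1 OR 1) -> 1
Full result column, 4 rows per line (a,b,c fixed per line; d,e runs 00..11 left to right):
  rows 0-3 [a,b,c=000]: 1111  = hex F
  rows 4-7 [a,b,c=001]: 0011  = hex 3
  rows 8-11 [a,b,c=010]: 1111  = hex F
  rows 12-15 [a,b,c=011]: 0011  = hex 3
  rows 16-19 [a,b,c=100]: 1111  = hex F
  rows 20-23 [a,b,c=101]: 0011  = hex 3
  rows 24-27 [a,b,c=110]: 1111  = hex F
  rows 28-31 [a,b,c=111]: 0011  = hex 3
Output column (row 0 .. row 31) = 11110011111100111111001111110011
Output column grouped in 4s = 1111 0011 1111 0011 1111 0011 1111 0011 = 0xF3F3F3F3
Convert to decimal digit by digit (value = value*16 + digit):
  F -> 15
  15*16 + 3 = 243
  243*16 + 15 (F) = 3903
  3903*16 + 3 = 62451
  62451*16 + 15 (F) = 999231
  999231*16 + 3 = 15987699
  15987699*16 + 15 (F) = 255803199
  255803199*16 + 3 = 4092851187
Decimal = 4092851187

4092851187


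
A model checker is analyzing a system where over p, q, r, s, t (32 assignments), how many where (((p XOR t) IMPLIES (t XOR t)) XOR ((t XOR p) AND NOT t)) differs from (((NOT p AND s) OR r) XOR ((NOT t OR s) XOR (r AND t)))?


F1 = (((p XOR t) IMPLIES (t XOR t)) XOR ((t XOR p) AND NOT t))
F2 = (((NOT p AND s) OR r) XOR ((NOT t OR s) XOR (r AND t)))
Evaluate both on each of 32 rows (bits = p,q,r,s,t):
  row 0 [00000]: F1=1 F2=1 -> 0
  row 1 [00001]: F1=0 F2=0 -> 0
  row 2 [00010]: F1=1 F2=0 (differ) -> 1
  row 3 [00011]: F1=0 F2=0 -> 0
  row 4 [00100]: F1=1 F2=0 (differ) -> 1
  row 5 [00101]: F1=0 F2=0 -> 0
  row 6 [00110]: F1=1 F2=0 (differ) -> 1
  row 7 [00111]: F1=0 F2=1 (differ) -> 1
  row 8 [01000]: F1=1 F2=1 -> 0
  row 9 [01001]: F1=0 F2=0 -> 0
  row 10 [01010]: F1=1 F2=0 (differ) -> 1
  row 11 [01011]: F1=0 F2=0 -> 0
  row 12 [01100]: F1=1 F2=0 (differ) -> 1
  row 13 [01101]: F1=0 F2=0 -> 0
  row 14 [01110]: F1=1 F2=0 (differ) -> 1
  row 15 [01111]: F1=0 F2=1 (differ) -> 1
  row 16 [10000]: F1=1 F2=1 -> 0
  row 17 [10001]: F1=1 F2=0 (differ) -> 1
  row 18 [10010]: F1=1 F2=1 -> 0
  row 19 [10011]: F1=1 F2=1 -> 0
  row 20 [10100]: F1=1 F2=0 (differ) -> 1
  row 21 [10101]: F1=1 F2=0 (differ) -> 1
  row 22 [10110]: F1=1 F2=0 (differ) -> 1
  row 23 [10111]: F1=1 F2=1 -> 0
  row 24 [11000]: F1=1 F2=1 -> 0
  row 25 [11001]: F1=1 F2=0 (differ) -> 1
  row 26 [11010]: F1=1 F2=1 -> 0
  row 27 [11011]: F1=1 F2=1 -> 0
  row 28 [11100]: F1=1 F2=0 (differ) -> 1
  row 29 [11101]: F1=1 F2=0 (differ) -> 1
  row 30 [11110]: F1=1 F2=0 (differ) -> 1
  row 31 [11111]: F1=1 F2=1 -> 0
Full result column, 8 rows per line (p,q fixed per line; r,s,t runs 000..111 left to right):
  rows 0-7 [p,q=00]: 00101011  (ones: 4)
  rows 8-15 [p,q=01]: 00101011  (ones: 4)
  rows 16-23 [p,q=10]: 01001110  (ones: 4)
  rows 24-31 [p,q=11]: 01001110  (ones: 4)
Disagreements = 4+4+4+4 = 16

16
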